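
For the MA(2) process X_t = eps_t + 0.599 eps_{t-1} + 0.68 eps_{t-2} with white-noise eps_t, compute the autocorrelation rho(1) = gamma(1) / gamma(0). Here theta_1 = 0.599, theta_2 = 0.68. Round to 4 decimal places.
\rho(1) = 0.5526

For an MA(q) process with theta_0 = 1, the autocovariance is
  gamma(k) = sigma^2 * sum_{i=0..q-k} theta_i * theta_{i+k},
and rho(k) = gamma(k) / gamma(0). Sigma^2 cancels.
  numerator   = (1)*(0.599) + (0.599)*(0.68) = 1.00632.
  denominator = (1)^2 + (0.599)^2 + (0.68)^2 = 1.821201.
  rho(1) = 1.00632 / 1.821201 = 0.5526.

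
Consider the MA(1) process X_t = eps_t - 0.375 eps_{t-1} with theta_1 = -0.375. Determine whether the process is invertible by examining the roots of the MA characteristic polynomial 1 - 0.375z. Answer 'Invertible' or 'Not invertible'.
\text{Invertible}

The MA(q) characteristic polynomial is P(z) = 1 - 0.375z.
Invertibility requires all roots to lie outside the unit circle, i.e. |z| > 1 for every root.
This is linear in z: 1 + (-0.375) z = 0  =>  z = -1/(-0.375) = 2.666667,  |z| = 2.666667.
Moduli of all roots: 2.6667.
All moduli strictly greater than 1? Yes.
Verdict: Invertible.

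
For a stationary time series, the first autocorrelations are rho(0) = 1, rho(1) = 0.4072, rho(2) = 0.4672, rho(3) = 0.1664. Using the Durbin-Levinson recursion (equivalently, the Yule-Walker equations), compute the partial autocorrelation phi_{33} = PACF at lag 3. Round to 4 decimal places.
\phi_{33} = -0.1409

The PACF at lag k is phi_{kk}, the last component of the solution
to the Yule-Walker system G_k phi = r_k where
  (G_k)_{ij} = rho(|i - j|), (r_k)_i = rho(i), i,j = 1..k.
Equivalently, Durbin-Levinson gives phi_{kk} iteratively:
  phi_{11} = rho(1)
  phi_{kk} = [rho(k) - sum_{j=1..k-1} phi_{k-1,j} rho(k-j)]
            / [1 - sum_{j=1..k-1} phi_{k-1,j} rho(j)],
  phi_{k,j} = phi_{k-1,j} - phi_{kk} phi_{k-1,k-j},  j = 1..k-1.
Step k = 1:
  phi_11 = rho(1) = 0.4072.
Step k = 2:
  phi_22 = [rho(2) - phi_11 rho(1)] / [1 - phi_11 rho(1)] = [0.4672 - (0.4072)(0.4072)] / [1 - (0.4072)(0.4072)]
         = 0.30138816 / 0.83418816 = 0.361295.
  Update: phi_21 = phi_11 - phi_22 phi_11 = 0.4072 - (0.361295)(0.4072) = 0.260081.
Step k = 3:
  phi_33 = [rho(3) - phi_21 rho(2) - phi_22 rho(1)] / [1 - phi_21 rho(1) - phi_22 rho(2)]
    numerator   = 0.1664 - (0.260081)(0.4672) - (0.361295)(0.4072) = -0.10222905
    denominator = 1 - (0.260081)(0.4072) - (0.361295)(0.4672) = 0.72529807
  phi_33 = -0.10222905 / 0.72529807 = -0.1409.
Therefore phi_{33} = -0.1409.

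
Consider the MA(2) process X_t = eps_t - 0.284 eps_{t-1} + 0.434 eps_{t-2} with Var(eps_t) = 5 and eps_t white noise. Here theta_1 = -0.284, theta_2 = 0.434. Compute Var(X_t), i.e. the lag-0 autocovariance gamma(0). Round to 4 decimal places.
\gamma(0) = 6.3451

For an MA(q) process X_t = eps_t + sum_i theta_i eps_{t-i} with
Var(eps_t) = sigma^2, the variance is
  gamma(0) = sigma^2 * (1 + sum_i theta_i^2).
  sum_i theta_i^2 = (-0.284)^2 + (0.434)^2 = 0.080656 + 0.188356 = 0.269012.
  gamma(0) = 5 * (1 + 0.269012) = 5 * 1.269012 = 6.34506, which rounds to 6.3451.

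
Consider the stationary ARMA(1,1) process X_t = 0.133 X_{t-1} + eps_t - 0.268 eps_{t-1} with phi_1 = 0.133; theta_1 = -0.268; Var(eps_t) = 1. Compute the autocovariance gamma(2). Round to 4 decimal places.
\gamma(2) = -0.0176

Multiply the model equation by X_{t-k} and take expectations. With theta_0 = psi_0 = 1 and psi_j the MA(infinity) weights, this gives
  gamma(k) - sum_i phi_i gamma(k-i) = c_k,
  c_k = sigma^2 * sum_{j=k..q} theta_j psi_{j-k}   (c_k = 0 for k > q),
using gamma(-m) = gamma(m).
psi-weights needed (psi_j = theta_j + sum_i phi_i psi_{j-i}):
  psi_1 = theta_1 + phi_1 = -0.268 + (0.133) = -0.135
Right-hand sides:
  c_0 = sigma^2 (1 + theta_1 psi_1) = 1 * (1 + (-0.268)(-0.135)) = 1 * 1.03618 = 1.03618
  c_1 = sigma^2 theta_1 = 1 * (-0.268) = -0.268
  c_2 = 0
Equations for k = 0 and k = 1 (AR order 1):
  gamma(0) = phi_1 gamma(1) + c_0
  gamma(1) = phi_1 gamma(0) + c_1
Substituting the second into the first: gamma(0) (1 - phi_1^2) = c_0 + phi_1 c_1, so
  gamma(0) = (c_0 + phi_1 c_1) / (1 - phi_1^2) = (1.03618 + (0.133)(-0.268)) / (1 - (0.133)^2) = 1.000536 / 0.982311 = 1.018553.
  gamma(1) = phi_1 gamma(0) + c_1 = (0.133)(1.018553) + (-0.268) = -0.132532.
For k = 2 (> q): gamma(2) = phi_1 gamma(1) = (0.133)(-0.132532) = -0.017627.
Therefore gamma(2) = -0.0176 (to 4 decimal places).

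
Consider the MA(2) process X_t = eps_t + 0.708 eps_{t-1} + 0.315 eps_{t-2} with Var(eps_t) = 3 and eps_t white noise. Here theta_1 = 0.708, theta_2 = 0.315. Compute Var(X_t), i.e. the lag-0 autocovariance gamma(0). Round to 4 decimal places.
\gamma(0) = 4.8015

For an MA(q) process X_t = eps_t + sum_i theta_i eps_{t-i} with
Var(eps_t) = sigma^2, the variance is
  gamma(0) = sigma^2 * (1 + sum_i theta_i^2).
  sum_i theta_i^2 = (0.708)^2 + (0.315)^2 = 0.501264 + 0.099225 = 0.600489.
  gamma(0) = 3 * (1 + 0.600489) = 3 * 1.600489 = 4.801467, which rounds to 4.8015.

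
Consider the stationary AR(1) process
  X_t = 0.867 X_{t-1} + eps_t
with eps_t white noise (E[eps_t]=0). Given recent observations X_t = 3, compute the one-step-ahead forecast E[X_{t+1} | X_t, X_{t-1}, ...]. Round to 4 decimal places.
E[X_{t+1} \mid \mathcal F_t] = 2.6010

For an AR(p) model X_t = c + sum_i phi_i X_{t-i} + eps_t, the
one-step-ahead conditional mean is
  E[X_{t+1} | X_t, ...] = c + sum_i phi_i X_{t+1-i}.
Substitute known values:
  E[X_{t+1} | ...] = (0.867) * (3)
                   = 2.6010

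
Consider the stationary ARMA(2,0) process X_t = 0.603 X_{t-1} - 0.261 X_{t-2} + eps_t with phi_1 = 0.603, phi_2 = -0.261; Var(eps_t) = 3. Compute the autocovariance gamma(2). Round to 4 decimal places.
\gamma(2) = 0.1141

Multiply the model equation by X_{t-k} and take expectations. With theta_0 = psi_0 = 1 and psi_j the MA(infinity) weights, this gives
  gamma(k) - sum_i phi_i gamma(k-i) = c_k,
  c_k = sigma^2 * sum_{j=k..q} theta_j psi_{j-k}   (c_k = 0 for k > q),
using gamma(-m) = gamma(m).
Pure AR (q = 0): c_0 = sigma^2 = 3, c_k = 0 for k >= 1.
Equations for k = 0, 1, 2 (AR order 2, c_2 = 0):
  (E0) gamma(0) = phi_1 gamma(1) + phi_2 gamma(2) + c_0
  (E1) gamma(1) = phi_1 gamma(0) + phi_2 gamma(1) + c_1
  (E2) gamma(2) = phi_1 gamma(1) + phi_2 gamma(0)
From (E1): gamma(1) = A gamma(0) + B with
  A = phi_1 / (1 - phi_2) = 0.603 / 1.261 = 0.478192,   B = c_1 / (1 - phi_2) = 0 / 1.261 = 0.
Insert (E2) into (E0): gamma(0) (1 - phi_2^2) = phi_1 (1 + phi_2) gamma(1) + c_0.
  phi_1 (1 + phi_2) = (0.603)(0.739) = 0.445617,   1 - phi_2^2 = 0.931879.
Replace gamma(1) by A gamma(0) + B and collect gamma(0):
  gamma(0) [0.931879 - (0.445617)(0.478192)] = c_0 = 3
  gamma(0) * 0.718789 = 3
  gamma(0) = 3 / 0.718789 = 4.173689.
  gamma(1) = A gamma(0) = (0.478192)(4.173689) = 1.995824.
  gamma(2) = phi_1 gamma(1) + phi_2 gamma(0) = (0.603)(1.995824) + (-0.261)(4.173689) = 0.114149.
Therefore gamma(2) = 0.1141 (to 4 decimal places).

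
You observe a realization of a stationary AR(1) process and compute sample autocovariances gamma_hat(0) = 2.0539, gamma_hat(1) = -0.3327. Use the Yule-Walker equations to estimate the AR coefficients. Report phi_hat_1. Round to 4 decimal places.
\hat\phi_{1} = -0.1620

The Yule-Walker equations for an AR(p) process read, in matrix form,
  Gamma_p phi = r_p,   with   (Gamma_p)_{ij} = gamma(|i - j|),
                       (r_p)_i = gamma(i),   i,j = 1..p.
Substitute the sample gammas (Toeplitz matrix and right-hand side of size 1):
  Gamma_p = [[2.0539]]
  r_p     = [-0.3327]
With p = 1 this is the single equation gamma(0) phi_1 = gamma(1):
  phi_hat_1 = gamma(1) / gamma(0) = -0.3327 / 2.0539 = -0.1620.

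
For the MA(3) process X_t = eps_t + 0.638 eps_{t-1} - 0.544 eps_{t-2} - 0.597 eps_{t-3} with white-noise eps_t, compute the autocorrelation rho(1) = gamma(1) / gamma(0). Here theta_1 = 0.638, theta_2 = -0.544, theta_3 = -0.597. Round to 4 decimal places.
\rho(1) = 0.2990

For an MA(q) process with theta_0 = 1, the autocovariance is
  gamma(k) = sigma^2 * sum_{i=0..q-k} theta_i * theta_{i+k},
and rho(k) = gamma(k) / gamma(0). Sigma^2 cancels.
  numerator   = (1)*(0.638) + (0.638)*(-0.544) + (-0.544)*(-0.597) = 0.615696.
  denominator = (1)^2 + (0.638)^2 + (-0.544)^2 + (-0.597)^2 = 2.059389.
  rho(1) = 0.615696 / 2.059389 = 0.2990.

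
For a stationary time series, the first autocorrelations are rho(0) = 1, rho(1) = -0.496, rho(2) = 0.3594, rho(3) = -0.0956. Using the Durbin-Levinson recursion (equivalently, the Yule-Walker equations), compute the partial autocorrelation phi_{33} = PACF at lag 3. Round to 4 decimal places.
\phi_{33} = 0.1770

The PACF at lag k is phi_{kk}, the last component of the solution
to the Yule-Walker system G_k phi = r_k where
  (G_k)_{ij} = rho(|i - j|), (r_k)_i = rho(i), i,j = 1..k.
Equivalently, Durbin-Levinson gives phi_{kk} iteratively:
  phi_{11} = rho(1)
  phi_{kk} = [rho(k) - sum_{j=1..k-1} phi_{k-1,j} rho(k-j)]
            / [1 - sum_{j=1..k-1} phi_{k-1,j} rho(j)],
  phi_{k,j} = phi_{k-1,j} - phi_{kk} phi_{k-1,k-j},  j = 1..k-1.
Step k = 1:
  phi_11 = rho(1) = -0.496.
Step k = 2:
  phi_22 = [rho(2) - phi_11 rho(1)] / [1 - phi_11 rho(1)] = [0.3594 - (-0.496)(-0.496)] / [1 - (-0.496)(-0.496)]
         = 0.113384 / 0.753984 = 0.15038.
  Update: phi_21 = phi_11 - phi_22 phi_11 = -0.496 - (0.15038)(-0.496) = -0.421412.
Step k = 3:
  phi_33 = [rho(3) - phi_21 rho(2) - phi_22 rho(1)] / [1 - phi_21 rho(1) - phi_22 rho(2)]
    numerator   = -0.0956 - (-0.421412)(0.3594) - (0.15038)(-0.496) = 0.13044373
    denominator = 1 - (-0.421412)(-0.496) - (0.15038)(0.3594) = 0.73693333
  phi_33 = 0.13044373 / 0.73693333 = 0.177.
Therefore phi_{33} = 0.1770.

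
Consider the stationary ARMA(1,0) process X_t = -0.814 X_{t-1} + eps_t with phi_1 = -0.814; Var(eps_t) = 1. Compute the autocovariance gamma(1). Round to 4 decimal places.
\gamma(1) = -2.4125

Multiply the model equation by X_{t-k} and take expectations. With theta_0 = psi_0 = 1 and psi_j the MA(infinity) weights, this gives
  gamma(k) - sum_i phi_i gamma(k-i) = c_k,
  c_k = sigma^2 * sum_{j=k..q} theta_j psi_{j-k}   (c_k = 0 for k > q),
using gamma(-m) = gamma(m).
Pure AR (q = 0): c_0 = sigma^2 = 1, c_k = 0 for k >= 1.
Equations for k = 0 and k = 1 (AR order 1):
  gamma(0) = phi_1 gamma(1) + c_0
  gamma(1) = phi_1 gamma(0) + c_1
Substituting the second into the first: gamma(0) (1 - phi_1^2) = c_0 + phi_1 c_1, so
  gamma(0) = c_0 / (1 - phi_1^2) = 1 / (1 - (-0.814)^2) = 1 / 0.337404 = 2.963806.
  gamma(1) = phi_1 gamma(0) = (-0.814)(2.963806) = -2.412538.
Therefore gamma(1) = -2.4125 (to 4 decimal places).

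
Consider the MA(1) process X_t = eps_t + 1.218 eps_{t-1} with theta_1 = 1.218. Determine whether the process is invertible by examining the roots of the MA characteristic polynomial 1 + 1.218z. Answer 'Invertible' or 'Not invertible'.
\text{Not invertible}

The MA(q) characteristic polynomial is P(z) = 1 + 1.218z.
Invertibility requires all roots to lie outside the unit circle, i.e. |z| > 1 for every root.
This is linear in z: 1 + (1.218) z = 0  =>  z = -1/(1.218) = -0.821018,  |z| = 0.821018.
Moduli of all roots: 0.8210.
All moduli strictly greater than 1? No.
Verdict: Not invertible.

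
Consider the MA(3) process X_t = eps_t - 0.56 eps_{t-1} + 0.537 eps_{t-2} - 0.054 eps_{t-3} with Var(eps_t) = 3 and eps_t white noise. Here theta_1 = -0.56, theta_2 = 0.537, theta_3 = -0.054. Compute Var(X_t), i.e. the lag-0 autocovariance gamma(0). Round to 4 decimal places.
\gamma(0) = 4.8147

For an MA(q) process X_t = eps_t + sum_i theta_i eps_{t-i} with
Var(eps_t) = sigma^2, the variance is
  gamma(0) = sigma^2 * (1 + sum_i theta_i^2).
  sum_i theta_i^2 = (-0.56)^2 + (0.537)^2 + (-0.054)^2 = 0.3136 + 0.288369 + 0.002916 = 0.604885.
  gamma(0) = 3 * (1 + 0.604885) = 3 * 1.604885 = 4.814655, which rounds to 4.8147.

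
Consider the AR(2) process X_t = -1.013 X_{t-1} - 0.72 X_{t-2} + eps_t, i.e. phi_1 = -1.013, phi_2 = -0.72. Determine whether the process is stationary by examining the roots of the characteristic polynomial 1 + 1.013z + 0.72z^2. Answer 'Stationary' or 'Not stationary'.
\text{Stationary}

The AR(p) characteristic polynomial is P(z) = 1 + 1.013z + 0.72z^2.
Stationarity requires all roots to lie outside the unit circle, i.e. |z| > 1 for every root.
Set 1 + (1.013) z + (0.72) z^2 = 0, i.e. a z^2 + b z + c = 0 with a = 0.72, b = 1.013, c = 1.
Discriminant D = b^2 - 4ac = (1.013)^2 - 4*(0.72)*1 = 1.026169 - (2.88) = -1.853831.
D < 0, so the roots are the complex-conjugate pair z = (-b +/- i sqrt(-D)) / (2a) = -0.7035 +/- 0.9455i.
For a conjugate pair |z|^2 = z * conj(z) = (product of roots) = c/a = 1/(0.72) = 1.388889, so |z| = sqrt(1.388889) = 1.1785 for both roots.
Moduli of all roots: 1.1785, 1.1785.
All moduli strictly greater than 1? Yes.
Verdict: Stationary.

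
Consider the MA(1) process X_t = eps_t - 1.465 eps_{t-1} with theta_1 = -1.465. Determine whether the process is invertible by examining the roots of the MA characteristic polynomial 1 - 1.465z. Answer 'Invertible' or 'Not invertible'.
\text{Not invertible}

The MA(q) characteristic polynomial is P(z) = 1 - 1.465z.
Invertibility requires all roots to lie outside the unit circle, i.e. |z| > 1 for every root.
This is linear in z: 1 + (-1.465) z = 0  =>  z = -1/(-1.465) = 0.682594,  |z| = 0.682594.
Moduli of all roots: 0.6826.
All moduli strictly greater than 1? No.
Verdict: Not invertible.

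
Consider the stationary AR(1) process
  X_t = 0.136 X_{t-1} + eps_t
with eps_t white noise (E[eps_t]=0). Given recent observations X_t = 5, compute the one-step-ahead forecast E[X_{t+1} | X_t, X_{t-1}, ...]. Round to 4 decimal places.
E[X_{t+1} \mid \mathcal F_t] = 0.6800

For an AR(p) model X_t = c + sum_i phi_i X_{t-i} + eps_t, the
one-step-ahead conditional mean is
  E[X_{t+1} | X_t, ...] = c + sum_i phi_i X_{t+1-i}.
Substitute known values:
  E[X_{t+1} | ...] = (0.136) * (5)
                   = 0.6800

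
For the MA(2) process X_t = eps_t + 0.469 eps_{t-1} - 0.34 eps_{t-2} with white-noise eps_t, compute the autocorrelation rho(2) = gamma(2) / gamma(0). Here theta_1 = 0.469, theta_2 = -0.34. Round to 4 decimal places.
\rho(2) = -0.2546

For an MA(q) process with theta_0 = 1, the autocovariance is
  gamma(k) = sigma^2 * sum_{i=0..q-k} theta_i * theta_{i+k},
and rho(k) = gamma(k) / gamma(0). Sigma^2 cancels.
  numerator   = (1)*(-0.34) = -0.34.
  denominator = (1)^2 + (0.469)^2 + (-0.34)^2 = 1.335561.
  rho(2) = -0.34 / 1.335561 = -0.2546.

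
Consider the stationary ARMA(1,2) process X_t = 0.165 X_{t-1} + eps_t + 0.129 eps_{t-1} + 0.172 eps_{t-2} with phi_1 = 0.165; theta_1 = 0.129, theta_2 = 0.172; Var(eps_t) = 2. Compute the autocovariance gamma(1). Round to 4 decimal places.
\gamma(1) = 0.7342

Multiply the model equation by X_{t-k} and take expectations. With theta_0 = psi_0 = 1 and psi_j the MA(infinity) weights, this gives
  gamma(k) - sum_i phi_i gamma(k-i) = c_k,
  c_k = sigma^2 * sum_{j=k..q} theta_j psi_{j-k}   (c_k = 0 for k > q),
using gamma(-m) = gamma(m).
psi-weights needed (psi_j = theta_j + sum_i phi_i psi_{j-i}):
  psi_1 = theta_1 + phi_1 = 0.129 + (0.165) = 0.294
  psi_2 = theta_2 + phi_1 psi_1 = 0.172 + (0.165)(0.294) = 0.22051
Right-hand sides:
  c_0 = sigma^2 (1 + theta_1 psi_1 + theta_2 psi_2) = 2 * (1 + (0.129)(0.294) + (0.172)(0.22051)) = 2 * 1.075854 = 2.151707
  c_1 = sigma^2 (theta_1 + theta_2 psi_1) = 2 * (0.129 + (0.172)(0.294)) = 0.359136
  c_2 = sigma^2 theta_2 = 2 * (0.172) = 0.344
Equations for k = 0 and k = 1 (AR order 1):
  gamma(0) = phi_1 gamma(1) + c_0
  gamma(1) = phi_1 gamma(0) + c_1
Substituting the second into the first: gamma(0) (1 - phi_1^2) = c_0 + phi_1 c_1, so
  gamma(0) = (c_0 + phi_1 c_1) / (1 - phi_1^2) = (2.151707 + (0.165)(0.359136)) / (1 - (0.165)^2) = 2.210965 / 0.972775 = 2.272843.
  gamma(1) = phi_1 gamma(0) + c_1 = (0.165)(2.272843) + (0.359136) = 0.734155.
Therefore gamma(1) = 0.7342 (to 4 decimal places).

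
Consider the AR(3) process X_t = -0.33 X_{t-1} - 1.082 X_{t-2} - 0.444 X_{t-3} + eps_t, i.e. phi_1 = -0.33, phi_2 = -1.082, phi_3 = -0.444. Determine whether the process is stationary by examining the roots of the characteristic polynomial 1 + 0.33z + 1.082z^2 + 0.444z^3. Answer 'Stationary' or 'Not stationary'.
\text{Not stationary}

The AR(p) characteristic polynomial is P(z) = 1 + 0.33z + 1.082z^2 + 0.444z^3.
Stationarity requires all roots to lie outside the unit circle, i.e. |z| > 1 for every root.
Degree 3: look for a simple real root z0 first, then factor out (1 - z/z0) and solve the remaining quadratic.
Testing z0 = -2.5: P(-2.5) = 1 + (0.33)(-2.5) + (1.082)(-2.5)^2 + (0.444)(-2.5)^3
  = 1 + (-0.825) + (6.7625) + (-6.9375) = 0.  So z_0 = -2.5 is a root, |z_0| = 2.5.
Divide out the factor (1 + 0.4 z) = (1 - z/z0) (since 1/z0 = -0.4):
  P(z) = (1 + 0.4 z)(1 + (-0.07) z + (1.11) z^2)
  [check: z-coef -0.07 - (-0.4) = 0.33; z^2-coef 1.11 - (-0.4)(-0.07) = 1.082; z^3-coef -(-0.4)(1.11) = 0.444.]
Remaining roots from the quadratic factor 1 + (-0.07) z + (1.11) z^2:
  Set 1 + (-0.07) z + (1.11) z^2 = 0, i.e. a z^2 + b z + c = 0 with a = 1.11, b = -0.07, c = 1.
  Discriminant D = b^2 - 4ac = (-0.07)^2 - 4*(1.11)*1 = 0.0049 - (4.44) = -4.4351.
  D < 0, so the roots are the complex-conjugate pair z = (-b +/- i sqrt(-D)) / (2a) = 0.0315 +/- 0.9486i.
  For a conjugate pair |z|^2 = z * conj(z) = (product of roots) = c/a = 1/(1.11) = 0.900901, so |z| = sqrt(0.900901) = 0.9492 for both roots.
Moduli of all roots: 2.5000, 0.9492, 0.9492.
All moduli strictly greater than 1? No.
Verdict: Not stationary.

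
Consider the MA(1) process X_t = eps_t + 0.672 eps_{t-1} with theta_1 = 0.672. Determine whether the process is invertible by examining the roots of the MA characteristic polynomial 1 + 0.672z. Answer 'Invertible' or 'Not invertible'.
\text{Invertible}

The MA(q) characteristic polynomial is P(z) = 1 + 0.672z.
Invertibility requires all roots to lie outside the unit circle, i.e. |z| > 1 for every root.
This is linear in z: 1 + (0.672) z = 0  =>  z = -1/(0.672) = -1.488095,  |z| = 1.488095.
Moduli of all roots: 1.4881.
All moduli strictly greater than 1? Yes.
Verdict: Invertible.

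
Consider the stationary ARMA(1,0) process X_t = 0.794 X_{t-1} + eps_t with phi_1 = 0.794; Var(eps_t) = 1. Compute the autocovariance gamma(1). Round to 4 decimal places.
\gamma(1) = 2.1485

Multiply the model equation by X_{t-k} and take expectations. With theta_0 = psi_0 = 1 and psi_j the MA(infinity) weights, this gives
  gamma(k) - sum_i phi_i gamma(k-i) = c_k,
  c_k = sigma^2 * sum_{j=k..q} theta_j psi_{j-k}   (c_k = 0 for k > q),
using gamma(-m) = gamma(m).
Pure AR (q = 0): c_0 = sigma^2 = 1, c_k = 0 for k >= 1.
Equations for k = 0 and k = 1 (AR order 1):
  gamma(0) = phi_1 gamma(1) + c_0
  gamma(1) = phi_1 gamma(0) + c_1
Substituting the second into the first: gamma(0) (1 - phi_1^2) = c_0 + phi_1 c_1, so
  gamma(0) = c_0 / (1 - phi_1^2) = 1 / (1 - (0.794)^2) = 1 / 0.369564 = 2.705891.
  gamma(1) = phi_1 gamma(0) = (0.794)(2.705891) = 2.148478.
Therefore gamma(1) = 2.1485 (to 4 decimal places).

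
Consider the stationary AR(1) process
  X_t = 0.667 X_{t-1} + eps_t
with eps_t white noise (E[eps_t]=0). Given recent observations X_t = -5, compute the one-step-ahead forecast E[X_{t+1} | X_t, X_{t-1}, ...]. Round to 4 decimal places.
E[X_{t+1} \mid \mathcal F_t] = -3.3350

For an AR(p) model X_t = c + sum_i phi_i X_{t-i} + eps_t, the
one-step-ahead conditional mean is
  E[X_{t+1} | X_t, ...] = c + sum_i phi_i X_{t+1-i}.
Substitute known values:
  E[X_{t+1} | ...] = (0.667) * (-5)
                   = -3.3350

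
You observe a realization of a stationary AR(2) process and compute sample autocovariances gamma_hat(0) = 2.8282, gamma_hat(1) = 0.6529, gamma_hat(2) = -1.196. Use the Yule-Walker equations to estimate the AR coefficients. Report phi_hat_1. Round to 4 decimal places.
\hat\phi_{1} = 0.3470

The Yule-Walker equations for an AR(p) process read, in matrix form,
  Gamma_p phi = r_p,   with   (Gamma_p)_{ij} = gamma(|i - j|),
                       (r_p)_i = gamma(i),   i,j = 1..p.
Substitute the sample gammas (Toeplitz matrix and right-hand side of size 2):
  Gamma_p = [[2.8282, 0.6529], [0.6529, 2.8282]]
  r_p     = [0.6529, -1.196]
Written out:
  2.8282 phi_1 + 0.6529 phi_2 = 0.6529
  0.6529 phi_1 + 2.8282 phi_2 = -1.196
Solve by Cramer's rule:
  det = gamma(0)^2 - gamma(1)^2 = (2.8282)^2 - (0.6529)^2 = 7.99871524 - 0.42627841 = 7.57243683
  phi_hat_1 = [gamma(1) gamma(0) - gamma(1) gamma(2)] / det = [(0.6529)(2.8282) - (0.6529)(-1.196)] / 7.57243683 = 2.62740018 / 7.57243683 = 0.347
  phi_hat_2 = [gamma(0) gamma(2) - gamma(1)^2] / det = [(2.8282)(-1.196) - (0.6529)^2] / 7.57243683 = -3.80880561 / 7.57243683 = -0.503
So phi_hat = [0.3470, -0.5030].
Therefore phi_hat_1 = 0.3470.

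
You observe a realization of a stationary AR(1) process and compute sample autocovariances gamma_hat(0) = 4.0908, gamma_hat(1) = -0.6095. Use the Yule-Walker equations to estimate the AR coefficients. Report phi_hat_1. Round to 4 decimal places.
\hat\phi_{1} = -0.1490

The Yule-Walker equations for an AR(p) process read, in matrix form,
  Gamma_p phi = r_p,   with   (Gamma_p)_{ij} = gamma(|i - j|),
                       (r_p)_i = gamma(i),   i,j = 1..p.
Substitute the sample gammas (Toeplitz matrix and right-hand side of size 1):
  Gamma_p = [[4.0908]]
  r_p     = [-0.6095]
With p = 1 this is the single equation gamma(0) phi_1 = gamma(1):
  phi_hat_1 = gamma(1) / gamma(0) = -0.6095 / 4.0908 = -0.1490.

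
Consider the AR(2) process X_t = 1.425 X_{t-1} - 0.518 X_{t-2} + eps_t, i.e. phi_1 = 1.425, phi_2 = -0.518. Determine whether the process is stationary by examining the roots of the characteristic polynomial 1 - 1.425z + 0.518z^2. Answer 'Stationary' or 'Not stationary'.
\text{Stationary}

The AR(p) characteristic polynomial is P(z) = 1 - 1.425z + 0.518z^2.
Stationarity requires all roots to lie outside the unit circle, i.e. |z| > 1 for every root.
Set 1 + (-1.425) z + (0.518) z^2 = 0, i.e. a z^2 + b z + c = 0 with a = 0.518, b = -1.425, c = 1.
Discriminant D = b^2 - 4ac = (-1.425)^2 - 4*(0.518)*1 = 2.030625 - (2.072) = -0.041375.
D < 0, so the roots are the complex-conjugate pair z = (-b +/- i sqrt(-D)) / (2a) = 1.3755 +/- 0.1963i.
For a conjugate pair |z|^2 = z * conj(z) = (product of roots) = c/a = 1/(0.518) = 1.930502, so |z| = sqrt(1.930502) = 1.3894 for both roots.
Moduli of all roots: 1.3894, 1.3894.
All moduli strictly greater than 1? Yes.
Verdict: Stationary.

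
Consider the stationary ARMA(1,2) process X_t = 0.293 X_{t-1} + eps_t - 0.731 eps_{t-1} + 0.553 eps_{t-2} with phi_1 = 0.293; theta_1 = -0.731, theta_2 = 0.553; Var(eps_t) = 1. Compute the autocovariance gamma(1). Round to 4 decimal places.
\gamma(1) = -0.5662

Multiply the model equation by X_{t-k} and take expectations. With theta_0 = psi_0 = 1 and psi_j the MA(infinity) weights, this gives
  gamma(k) - sum_i phi_i gamma(k-i) = c_k,
  c_k = sigma^2 * sum_{j=k..q} theta_j psi_{j-k}   (c_k = 0 for k > q),
using gamma(-m) = gamma(m).
psi-weights needed (psi_j = theta_j + sum_i phi_i psi_{j-i}):
  psi_1 = theta_1 + phi_1 = -0.731 + (0.293) = -0.438
  psi_2 = theta_2 + phi_1 psi_1 = 0.553 + (0.293)(-0.438) = 0.424666
Right-hand sides:
  c_0 = sigma^2 (1 + theta_1 psi_1 + theta_2 psi_2) = 1 * (1 + (-0.731)(-0.438) + (0.553)(0.424666)) = 1 * 1.555018 = 1.555018
  c_1 = sigma^2 (theta_1 + theta_2 psi_1) = 1 * (-0.731 + (0.553)(-0.438)) = -0.973214
  c_2 = sigma^2 theta_2 = 1 * (0.553) = 0.553
Equations for k = 0 and k = 1 (AR order 1):
  gamma(0) = phi_1 gamma(1) + c_0
  gamma(1) = phi_1 gamma(0) + c_1
Substituting the second into the first: gamma(0) (1 - phi_1^2) = c_0 + phi_1 c_1, so
  gamma(0) = (c_0 + phi_1 c_1) / (1 - phi_1^2) = (1.555018 + (0.293)(-0.973214)) / (1 - (0.293)^2) = 1.269867 / 0.914151 = 1.389121.
  gamma(1) = phi_1 gamma(0) + c_1 = (0.293)(1.389121) + (-0.973214) = -0.566201.
Therefore gamma(1) = -0.5662 (to 4 decimal places).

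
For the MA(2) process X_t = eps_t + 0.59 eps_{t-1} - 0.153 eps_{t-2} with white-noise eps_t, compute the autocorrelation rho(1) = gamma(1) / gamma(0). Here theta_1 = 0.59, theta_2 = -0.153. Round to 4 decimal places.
\rho(1) = 0.3644

For an MA(q) process with theta_0 = 1, the autocovariance is
  gamma(k) = sigma^2 * sum_{i=0..q-k} theta_i * theta_{i+k},
and rho(k) = gamma(k) / gamma(0). Sigma^2 cancels.
  numerator   = (1)*(0.59) + (0.59)*(-0.153) = 0.49973.
  denominator = (1)^2 + (0.59)^2 + (-0.153)^2 = 1.371509.
  rho(1) = 0.49973 / 1.371509 = 0.3644.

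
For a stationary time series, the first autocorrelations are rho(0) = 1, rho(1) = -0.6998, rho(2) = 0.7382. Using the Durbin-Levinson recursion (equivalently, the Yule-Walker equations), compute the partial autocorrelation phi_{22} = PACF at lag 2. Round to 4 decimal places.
\phi_{22} = 0.4869

The PACF at lag k is phi_{kk}, the last component of the solution
to the Yule-Walker system G_k phi = r_k where
  (G_k)_{ij} = rho(|i - j|), (r_k)_i = rho(i), i,j = 1..k.
Equivalently, Durbin-Levinson gives phi_{kk} iteratively:
  phi_{11} = rho(1)
  phi_{kk} = [rho(k) - sum_{j=1..k-1} phi_{k-1,j} rho(k-j)]
            / [1 - sum_{j=1..k-1} phi_{k-1,j} rho(j)],
  phi_{k,j} = phi_{k-1,j} - phi_{kk} phi_{k-1,k-j},  j = 1..k-1.
Step k = 1:
  phi_11 = rho(1) = -0.6998.
Step k = 2:
  phi_22 = [rho(2) - phi_11 rho(1)] / [1 - phi_11 rho(1)] = [0.7382 - (-0.6998)(-0.6998)] / [1 - (-0.6998)(-0.6998)]
         = 0.24847996 / 0.51027996 = 0.4869.
Therefore phi_{22} = 0.4869.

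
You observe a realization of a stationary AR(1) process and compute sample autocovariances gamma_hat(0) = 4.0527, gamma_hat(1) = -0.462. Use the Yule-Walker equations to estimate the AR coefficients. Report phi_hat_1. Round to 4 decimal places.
\hat\phi_{1} = -0.1140

The Yule-Walker equations for an AR(p) process read, in matrix form,
  Gamma_p phi = r_p,   with   (Gamma_p)_{ij} = gamma(|i - j|),
                       (r_p)_i = gamma(i),   i,j = 1..p.
Substitute the sample gammas (Toeplitz matrix and right-hand side of size 1):
  Gamma_p = [[4.0527]]
  r_p     = [-0.462]
With p = 1 this is the single equation gamma(0) phi_1 = gamma(1):
  phi_hat_1 = gamma(1) / gamma(0) = -0.462 / 4.0527 = -0.1140.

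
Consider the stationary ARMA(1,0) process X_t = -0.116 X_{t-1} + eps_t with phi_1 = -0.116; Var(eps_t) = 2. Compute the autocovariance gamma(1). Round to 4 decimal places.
\gamma(1) = -0.2352

Multiply the model equation by X_{t-k} and take expectations. With theta_0 = psi_0 = 1 and psi_j the MA(infinity) weights, this gives
  gamma(k) - sum_i phi_i gamma(k-i) = c_k,
  c_k = sigma^2 * sum_{j=k..q} theta_j psi_{j-k}   (c_k = 0 for k > q),
using gamma(-m) = gamma(m).
Pure AR (q = 0): c_0 = sigma^2 = 2, c_k = 0 for k >= 1.
Equations for k = 0 and k = 1 (AR order 1):
  gamma(0) = phi_1 gamma(1) + c_0
  gamma(1) = phi_1 gamma(0) + c_1
Substituting the second into the first: gamma(0) (1 - phi_1^2) = c_0 + phi_1 c_1, so
  gamma(0) = c_0 / (1 - phi_1^2) = 2 / (1 - (-0.116)^2) = 2 / 0.986544 = 2.027279.
  gamma(1) = phi_1 gamma(0) = (-0.116)(2.027279) = -0.235164.
Therefore gamma(1) = -0.2352 (to 4 decimal places).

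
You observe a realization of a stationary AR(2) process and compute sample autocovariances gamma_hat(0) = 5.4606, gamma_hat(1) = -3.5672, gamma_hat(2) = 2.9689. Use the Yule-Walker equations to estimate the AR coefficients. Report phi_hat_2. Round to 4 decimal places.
\hat\phi_{2} = 0.2040

The Yule-Walker equations for an AR(p) process read, in matrix form,
  Gamma_p phi = r_p,   with   (Gamma_p)_{ij} = gamma(|i - j|),
                       (r_p)_i = gamma(i),   i,j = 1..p.
Substitute the sample gammas (Toeplitz matrix and right-hand side of size 2):
  Gamma_p = [[5.4606, -3.5672], [-3.5672, 5.4606]]
  r_p     = [-3.5672, 2.9689]
Written out:
  5.4606 phi_1 - 3.5672 phi_2 = -3.5672
  -3.5672 phi_1 + 5.4606 phi_2 = 2.9689
Solve by Cramer's rule:
  det = gamma(0)^2 - gamma(1)^2 = (5.4606)^2 - (-3.5672)^2 = 29.81815236 - 12.72491584 = 17.09323652
  phi_hat_1 = [gamma(1) gamma(0) - gamma(1) gamma(2)] / det = [(-3.5672)(5.4606) - (-3.5672)(2.9689)] / 17.09323652 = -8.88839224 / 17.09323652 = -0.52
  phi_hat_2 = [gamma(0) gamma(2) - gamma(1)^2] / det = [(5.4606)(2.9689) - (-3.5672)^2] / 17.09323652 = 3.4870595 / 17.09323652 = 0.204
So phi_hat = [-0.5200, 0.2040].
Therefore phi_hat_2 = 0.2040.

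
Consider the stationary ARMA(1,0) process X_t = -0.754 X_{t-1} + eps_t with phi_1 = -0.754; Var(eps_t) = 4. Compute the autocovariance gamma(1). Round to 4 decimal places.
\gamma(1) = -6.9898

Multiply the model equation by X_{t-k} and take expectations. With theta_0 = psi_0 = 1 and psi_j the MA(infinity) weights, this gives
  gamma(k) - sum_i phi_i gamma(k-i) = c_k,
  c_k = sigma^2 * sum_{j=k..q} theta_j psi_{j-k}   (c_k = 0 for k > q),
using gamma(-m) = gamma(m).
Pure AR (q = 0): c_0 = sigma^2 = 4, c_k = 0 for k >= 1.
Equations for k = 0 and k = 1 (AR order 1):
  gamma(0) = phi_1 gamma(1) + c_0
  gamma(1) = phi_1 gamma(0) + c_1
Substituting the second into the first: gamma(0) (1 - phi_1^2) = c_0 + phi_1 c_1, so
  gamma(0) = c_0 / (1 - phi_1^2) = 4 / (1 - (-0.754)^2) = 4 / 0.431484 = 9.270332.
  gamma(1) = phi_1 gamma(0) = (-0.754)(9.270332) = -6.98983.
Therefore gamma(1) = -6.9898 (to 4 decimal places).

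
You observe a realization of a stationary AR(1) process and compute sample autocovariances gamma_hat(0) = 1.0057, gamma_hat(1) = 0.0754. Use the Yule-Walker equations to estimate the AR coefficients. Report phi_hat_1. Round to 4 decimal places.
\hat\phi_{1} = 0.0750

The Yule-Walker equations for an AR(p) process read, in matrix form,
  Gamma_p phi = r_p,   with   (Gamma_p)_{ij} = gamma(|i - j|),
                       (r_p)_i = gamma(i),   i,j = 1..p.
Substitute the sample gammas (Toeplitz matrix and right-hand side of size 1):
  Gamma_p = [[1.0057]]
  r_p     = [0.0754]
With p = 1 this is the single equation gamma(0) phi_1 = gamma(1):
  phi_hat_1 = gamma(1) / gamma(0) = 0.0754 / 1.0057 = 0.0750.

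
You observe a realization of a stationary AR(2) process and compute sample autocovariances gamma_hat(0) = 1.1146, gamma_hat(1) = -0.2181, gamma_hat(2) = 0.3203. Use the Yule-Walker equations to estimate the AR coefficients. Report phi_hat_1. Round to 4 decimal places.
\hat\phi_{1} = -0.1450

The Yule-Walker equations for an AR(p) process read, in matrix form,
  Gamma_p phi = r_p,   with   (Gamma_p)_{ij} = gamma(|i - j|),
                       (r_p)_i = gamma(i),   i,j = 1..p.
Substitute the sample gammas (Toeplitz matrix and right-hand side of size 2):
  Gamma_p = [[1.1146, -0.2181], [-0.2181, 1.1146]]
  r_p     = [-0.2181, 0.3203]
Written out:
  1.1146 phi_1 - 0.2181 phi_2 = -0.2181
  -0.2181 phi_1 + 1.1146 phi_2 = 0.3203
Solve by Cramer's rule:
  det = gamma(0)^2 - gamma(1)^2 = (1.1146)^2 - (-0.2181)^2 = 1.24233316 - 0.04756761 = 1.19476555
  phi_hat_1 = [gamma(1) gamma(0) - gamma(1) gamma(2)] / det = [(-0.2181)(1.1146) - (-0.2181)(0.3203)] / 1.19476555 = -0.17323683 / 1.19476555 = -0.145
  phi_hat_2 = [gamma(0) gamma(2) - gamma(1)^2] / det = [(1.1146)(0.3203) - (-0.2181)^2] / 1.19476555 = 0.30943877 / 1.19476555 = 0.259
So phi_hat = [-0.1450, 0.2590].
Therefore phi_hat_1 = -0.1450.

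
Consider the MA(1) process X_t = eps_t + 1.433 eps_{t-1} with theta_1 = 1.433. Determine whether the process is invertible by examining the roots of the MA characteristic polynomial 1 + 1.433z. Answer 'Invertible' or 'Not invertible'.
\text{Not invertible}

The MA(q) characteristic polynomial is P(z) = 1 + 1.433z.
Invertibility requires all roots to lie outside the unit circle, i.e. |z| > 1 for every root.
This is linear in z: 1 + (1.433) z = 0  =>  z = -1/(1.433) = -0.697837,  |z| = 0.697837.
Moduli of all roots: 0.6978.
All moduli strictly greater than 1? No.
Verdict: Not invertible.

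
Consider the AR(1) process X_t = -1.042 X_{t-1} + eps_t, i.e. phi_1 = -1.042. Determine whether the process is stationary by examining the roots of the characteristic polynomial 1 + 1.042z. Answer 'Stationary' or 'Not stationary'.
\text{Not stationary}

The AR(p) characteristic polynomial is P(z) = 1 + 1.042z.
Stationarity requires all roots to lie outside the unit circle, i.e. |z| > 1 for every root.
This is linear in z: 1 + (1.042) z = 0  =>  z = -1/(1.042) = -0.959693,  |z| = 0.959693.
Moduli of all roots: 0.9597.
All moduli strictly greater than 1? No.
Verdict: Not stationary.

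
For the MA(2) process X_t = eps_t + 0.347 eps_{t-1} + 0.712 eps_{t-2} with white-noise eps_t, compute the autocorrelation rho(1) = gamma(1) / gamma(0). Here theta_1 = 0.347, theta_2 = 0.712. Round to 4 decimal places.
\rho(1) = 0.3650

For an MA(q) process with theta_0 = 1, the autocovariance is
  gamma(k) = sigma^2 * sum_{i=0..q-k} theta_i * theta_{i+k},
and rho(k) = gamma(k) / gamma(0). Sigma^2 cancels.
  numerator   = (1)*(0.347) + (0.347)*(0.712) = 0.594064.
  denominator = (1)^2 + (0.347)^2 + (0.712)^2 = 1.627353.
  rho(1) = 0.594064 / 1.627353 = 0.3650.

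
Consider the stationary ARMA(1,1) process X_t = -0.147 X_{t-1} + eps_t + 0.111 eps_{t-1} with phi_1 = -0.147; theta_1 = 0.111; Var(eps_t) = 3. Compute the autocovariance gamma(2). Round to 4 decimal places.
\gamma(2) = 0.0160

Multiply the model equation by X_{t-k} and take expectations. With theta_0 = psi_0 = 1 and psi_j the MA(infinity) weights, this gives
  gamma(k) - sum_i phi_i gamma(k-i) = c_k,
  c_k = sigma^2 * sum_{j=k..q} theta_j psi_{j-k}   (c_k = 0 for k > q),
using gamma(-m) = gamma(m).
psi-weights needed (psi_j = theta_j + sum_i phi_i psi_{j-i}):
  psi_1 = theta_1 + phi_1 = 0.111 + (-0.147) = -0.036
Right-hand sides:
  c_0 = sigma^2 (1 + theta_1 psi_1) = 3 * (1 + (0.111)(-0.036)) = 3 * 0.996004 = 2.988012
  c_1 = sigma^2 theta_1 = 3 * (0.111) = 0.333
  c_2 = 0
Equations for k = 0 and k = 1 (AR order 1):
  gamma(0) = phi_1 gamma(1) + c_0
  gamma(1) = phi_1 gamma(0) + c_1
Substituting the second into the first: gamma(0) (1 - phi_1^2) = c_0 + phi_1 c_1, so
  gamma(0) = (c_0 + phi_1 c_1) / (1 - phi_1^2) = (2.988012 + (-0.147)(0.333)) / (1 - (-0.147)^2) = 2.939061 / 0.978391 = 3.003974.
  gamma(1) = phi_1 gamma(0) + c_1 = (-0.147)(3.003974) + (0.333) = -0.108584.
For k = 2 (> q): gamma(2) = phi_1 gamma(1) = (-0.147)(-0.108584) = 0.015962.
Therefore gamma(2) = 0.0160 (to 4 decimal places).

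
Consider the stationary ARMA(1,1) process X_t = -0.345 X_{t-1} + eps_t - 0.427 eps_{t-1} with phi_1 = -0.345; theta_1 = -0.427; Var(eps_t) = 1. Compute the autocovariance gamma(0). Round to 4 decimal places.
\gamma(0) = 1.6765

Multiply the model equation by X_{t-k} and take expectations. With theta_0 = psi_0 = 1 and psi_j the MA(infinity) weights, this gives
  gamma(k) - sum_i phi_i gamma(k-i) = c_k,
  c_k = sigma^2 * sum_{j=k..q} theta_j psi_{j-k}   (c_k = 0 for k > q),
using gamma(-m) = gamma(m).
psi-weights needed (psi_j = theta_j + sum_i phi_i psi_{j-i}):
  psi_1 = theta_1 + phi_1 = -0.427 + (-0.345) = -0.772
Right-hand sides:
  c_0 = sigma^2 (1 + theta_1 psi_1) = 1 * (1 + (-0.427)(-0.772)) = 1 * 1.329644 = 1.329644
  c_1 = sigma^2 theta_1 = 1 * (-0.427) = -0.427
  c_2 = 0
Equations for k = 0 and k = 1 (AR order 1):
  gamma(0) = phi_1 gamma(1) + c_0
  gamma(1) = phi_1 gamma(0) + c_1
Substituting the second into the first: gamma(0) (1 - phi_1^2) = c_0 + phi_1 c_1, so
  gamma(0) = (c_0 + phi_1 c_1) / (1 - phi_1^2) = (1.329644 + (-0.345)(-0.427)) / (1 - (-0.345)^2) = 1.476959 / 0.880975 = 1.676505.
Therefore gamma(0) = 1.6765 (to 4 decimal places).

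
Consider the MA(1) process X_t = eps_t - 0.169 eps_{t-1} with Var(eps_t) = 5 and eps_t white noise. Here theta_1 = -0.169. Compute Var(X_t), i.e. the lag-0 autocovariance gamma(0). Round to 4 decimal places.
\gamma(0) = 5.1428

For an MA(q) process X_t = eps_t + sum_i theta_i eps_{t-i} with
Var(eps_t) = sigma^2, the variance is
  gamma(0) = sigma^2 * (1 + sum_i theta_i^2).
  sum_i theta_i^2 = (-0.169)^2 = 0.028561.
  gamma(0) = 5 * (1 + 0.028561) = 5 * 1.028561 = 5.142805, which rounds to 5.1428.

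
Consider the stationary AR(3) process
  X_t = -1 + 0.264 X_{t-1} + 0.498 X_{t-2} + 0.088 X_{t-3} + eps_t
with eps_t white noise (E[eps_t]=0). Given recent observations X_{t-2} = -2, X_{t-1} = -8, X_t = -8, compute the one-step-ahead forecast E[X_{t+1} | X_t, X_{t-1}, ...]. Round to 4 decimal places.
E[X_{t+1} \mid \mathcal F_t] = -7.2720

For an AR(p) model X_t = c + sum_i phi_i X_{t-i} + eps_t, the
one-step-ahead conditional mean is
  E[X_{t+1} | X_t, ...] = c + sum_i phi_i X_{t+1-i}.
Substitute known values:
  E[X_{t+1} | ...] = -1 + (0.264) * (-8) + (0.498) * (-8) + (0.088) * (-2)
                   = -7.2720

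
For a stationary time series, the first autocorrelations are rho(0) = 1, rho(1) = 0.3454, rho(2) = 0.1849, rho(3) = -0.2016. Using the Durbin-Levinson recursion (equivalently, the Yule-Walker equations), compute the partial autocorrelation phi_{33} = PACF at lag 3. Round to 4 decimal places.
\phi_{33} = -0.3271

The PACF at lag k is phi_{kk}, the last component of the solution
to the Yule-Walker system G_k phi = r_k where
  (G_k)_{ij} = rho(|i - j|), (r_k)_i = rho(i), i,j = 1..k.
Equivalently, Durbin-Levinson gives phi_{kk} iteratively:
  phi_{11} = rho(1)
  phi_{kk} = [rho(k) - sum_{j=1..k-1} phi_{k-1,j} rho(k-j)]
            / [1 - sum_{j=1..k-1} phi_{k-1,j} rho(j)],
  phi_{k,j} = phi_{k-1,j} - phi_{kk} phi_{k-1,k-j},  j = 1..k-1.
Step k = 1:
  phi_11 = rho(1) = 0.3454.
Step k = 2:
  phi_22 = [rho(2) - phi_11 rho(1)] / [1 - phi_11 rho(1)] = [0.1849 - (0.3454)(0.3454)] / [1 - (0.3454)(0.3454)]
         = 0.06559884 / 0.88069884 = 0.074485.
  Update: phi_21 = phi_11 - phi_22 phi_11 = 0.3454 - (0.074485)(0.3454) = 0.319673.
Step k = 3:
  phi_33 = [rho(3) - phi_21 rho(2) - phi_22 rho(1)] / [1 - phi_21 rho(1) - phi_22 rho(2)]
    numerator   = -0.2016 - (0.319673)(0.1849) - (0.074485)(0.3454) = -0.28643463
    denominator = 1 - (0.319673)(0.3454) - (0.074485)(0.1849) = 0.87581271
  phi_33 = -0.28643463 / 0.87581271 = -0.3271.
Therefore phi_{33} = -0.3271.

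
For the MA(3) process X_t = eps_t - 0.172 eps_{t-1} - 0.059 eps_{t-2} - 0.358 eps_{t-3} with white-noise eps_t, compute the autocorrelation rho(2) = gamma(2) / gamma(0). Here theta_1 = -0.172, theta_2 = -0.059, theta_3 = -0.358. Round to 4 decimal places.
\rho(2) = 0.0022

For an MA(q) process with theta_0 = 1, the autocovariance is
  gamma(k) = sigma^2 * sum_{i=0..q-k} theta_i * theta_{i+k},
and rho(k) = gamma(k) / gamma(0). Sigma^2 cancels.
  numerator   = (1)*(-0.059) + (-0.172)*(-0.358) = 0.002576.
  denominator = (1)^2 + (-0.172)^2 + (-0.059)^2 + (-0.358)^2 = 1.161229.
  rho(2) = 0.002576 / 1.161229 = 0.0022.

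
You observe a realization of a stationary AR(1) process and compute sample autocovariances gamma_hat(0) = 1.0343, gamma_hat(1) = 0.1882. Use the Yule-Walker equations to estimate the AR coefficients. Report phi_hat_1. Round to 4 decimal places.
\hat\phi_{1} = 0.1820

The Yule-Walker equations for an AR(p) process read, in matrix form,
  Gamma_p phi = r_p,   with   (Gamma_p)_{ij} = gamma(|i - j|),
                       (r_p)_i = gamma(i),   i,j = 1..p.
Substitute the sample gammas (Toeplitz matrix and right-hand side of size 1):
  Gamma_p = [[1.0343]]
  r_p     = [0.1882]
With p = 1 this is the single equation gamma(0) phi_1 = gamma(1):
  phi_hat_1 = gamma(1) / gamma(0) = 0.1882 / 1.0343 = 0.1820.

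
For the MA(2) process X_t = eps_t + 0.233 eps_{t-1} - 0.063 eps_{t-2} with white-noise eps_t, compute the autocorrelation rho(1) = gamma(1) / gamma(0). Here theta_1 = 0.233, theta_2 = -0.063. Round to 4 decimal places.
\rho(1) = 0.2063

For an MA(q) process with theta_0 = 1, the autocovariance is
  gamma(k) = sigma^2 * sum_{i=0..q-k} theta_i * theta_{i+k},
and rho(k) = gamma(k) / gamma(0). Sigma^2 cancels.
  numerator   = (1)*(0.233) + (0.233)*(-0.063) = 0.218321.
  denominator = (1)^2 + (0.233)^2 + (-0.063)^2 = 1.058258.
  rho(1) = 0.218321 / 1.058258 = 0.2063.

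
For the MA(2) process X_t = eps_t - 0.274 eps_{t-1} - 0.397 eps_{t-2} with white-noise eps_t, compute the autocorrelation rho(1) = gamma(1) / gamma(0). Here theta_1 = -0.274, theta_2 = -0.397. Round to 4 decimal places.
\rho(1) = -0.1340

For an MA(q) process with theta_0 = 1, the autocovariance is
  gamma(k) = sigma^2 * sum_{i=0..q-k} theta_i * theta_{i+k},
and rho(k) = gamma(k) / gamma(0). Sigma^2 cancels.
  numerator   = (1)*(-0.274) + (-0.274)*(-0.397) = -0.165222.
  denominator = (1)^2 + (-0.274)^2 + (-0.397)^2 = 1.232685.
  rho(1) = -0.165222 / 1.232685 = -0.1340.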